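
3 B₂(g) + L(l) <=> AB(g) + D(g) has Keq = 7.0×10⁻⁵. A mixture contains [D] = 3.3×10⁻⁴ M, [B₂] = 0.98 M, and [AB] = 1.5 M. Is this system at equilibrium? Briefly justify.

no; Q > K, reaction proceeds in reverse

(L is a pure liquid — omitted from Q.)
Q = [AB]·[D] / [B₂]³ = (1.5)·(3.3×10⁻⁴) / (0.98)³ = 5.3×10⁻⁴
Q = 5.3×10⁻⁴ > Keq = 7.0×10⁻⁵: net reverse reaction.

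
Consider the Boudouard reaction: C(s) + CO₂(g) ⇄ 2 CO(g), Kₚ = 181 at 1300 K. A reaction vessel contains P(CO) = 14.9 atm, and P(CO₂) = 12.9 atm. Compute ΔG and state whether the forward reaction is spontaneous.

ΔG = -25.4 kJ/mol; the forward reaction is spontaneous

(C is a pure solid — omitted from Qₚ.)
Qₚ = P(CO)² / P(CO₂) = (14.9)² / (12.9) = 17.2
ΔG = RT ln(Qₚ/Kₚ) = (8.314 J mol⁻¹ K⁻¹)(1300 K) × ln(17.2/181)
   = (10.81 kJ/mol)(-2.354) = -25.4 kJ/mol
ΔG < 0, so the forward reaction is spontaneous (proceeds forward).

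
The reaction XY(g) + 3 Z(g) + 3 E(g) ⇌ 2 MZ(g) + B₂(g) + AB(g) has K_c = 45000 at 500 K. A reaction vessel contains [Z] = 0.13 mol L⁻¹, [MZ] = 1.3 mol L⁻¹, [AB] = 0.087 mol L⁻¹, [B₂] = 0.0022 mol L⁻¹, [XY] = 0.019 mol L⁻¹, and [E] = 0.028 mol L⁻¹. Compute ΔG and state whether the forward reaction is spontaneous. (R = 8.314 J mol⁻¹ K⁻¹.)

Q_c = [MZ]²·[B₂]·[AB] / ([XY]·[Z]³·[E]³) = (1.3)²·(0.0022)·(0.087) / ((0.019)·(0.13)³·(0.028)³) = 3.53e5
ΔG = RT ln(Q_c/K_c) = (8.314 J mol⁻¹ K⁻¹)(500 K) × ln(3.53e5/45000)
   = (4.157 kJ/mol)(2.060) = 8.56 kJ/mol
ΔG > 0, so the forward reaction is non-spontaneous (proceeds in reverse).

ΔG = 8.56 kJ/mol; the forward reaction is non-spontaneous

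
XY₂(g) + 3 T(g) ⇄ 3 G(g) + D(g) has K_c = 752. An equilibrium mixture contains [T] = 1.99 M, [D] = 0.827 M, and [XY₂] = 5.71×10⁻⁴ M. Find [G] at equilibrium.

At equilibrium, K_c = [G]³·[D] / ([XY₂]·[T]³) = 752.
([G])³·(0.827) / ((5.71×10⁻⁴)·(1.99)³) = 752
[G]³ = 4.09 ⇒ [G] = 1.60 M

[G] = 1.60 M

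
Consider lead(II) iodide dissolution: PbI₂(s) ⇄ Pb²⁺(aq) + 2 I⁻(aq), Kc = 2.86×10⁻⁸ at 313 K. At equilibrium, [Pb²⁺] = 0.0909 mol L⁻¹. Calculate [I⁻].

(PbI₂ is a pure solid — omitted from Kc.)
At equilibrium, Kc = [Pb²⁺]·[I⁻]² = 2.86×10⁻⁸.
(0.0909)·([I⁻])² = 2.86×10⁻⁸
[I⁻]² = 3.15×10⁻⁷ ⇒ [I⁻] = 5.61×10⁻⁴ mol L⁻¹

[I⁻] = 5.61×10⁻⁴ mol L⁻¹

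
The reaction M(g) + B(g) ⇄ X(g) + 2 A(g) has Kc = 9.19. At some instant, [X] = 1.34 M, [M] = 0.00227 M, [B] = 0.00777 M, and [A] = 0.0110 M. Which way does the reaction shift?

no net change (already at equilibrium)

Qc = [X]·[A]² / ([M]·[B]) = (1.34)·(0.0110)² / ((0.00227)·(0.00777)) = 9.19
Qc = 9.19 = Kc, so the system is already at equilibrium.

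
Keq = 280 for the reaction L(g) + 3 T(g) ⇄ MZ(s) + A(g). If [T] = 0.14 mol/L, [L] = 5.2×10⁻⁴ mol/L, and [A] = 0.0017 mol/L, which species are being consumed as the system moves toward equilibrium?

(MZ is a pure solid — omitted from Q.)
Q = [A] / ([L]·[T]³) = (0.0017) / ((5.2×10⁻⁴)·(0.14)³) = 1200
Q = 1200 > Keq = 280: net reverse reaction.

MZ, A (products)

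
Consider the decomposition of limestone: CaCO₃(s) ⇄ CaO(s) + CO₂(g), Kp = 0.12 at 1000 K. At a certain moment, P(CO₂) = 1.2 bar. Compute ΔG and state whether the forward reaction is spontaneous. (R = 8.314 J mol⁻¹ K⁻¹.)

ΔG = 19.1 kJ/mol; the forward reaction is non-spontaneous

(CaCO₃, CaO are pure solids — omitted from Qp.)
Qp = P(CO₂) = 1.20
ΔG = RT ln(Qp/Kp) = (8.314 J mol⁻¹ K⁻¹)(1000 K) × ln(1.20/0.12)
   = (8.314 kJ/mol)(2.303) = 19.1 kJ/mol
ΔG > 0, so the forward reaction is non-spontaneous (proceeds in reverse).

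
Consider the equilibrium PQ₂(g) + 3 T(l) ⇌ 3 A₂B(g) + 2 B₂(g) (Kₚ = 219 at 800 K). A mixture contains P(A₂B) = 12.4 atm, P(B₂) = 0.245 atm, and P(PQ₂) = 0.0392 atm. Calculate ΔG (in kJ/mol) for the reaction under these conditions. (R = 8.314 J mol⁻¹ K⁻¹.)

ΔG = 17.2 kJ/mol

(T is a pure liquid — omitted from Qₚ.)
Qₚ = P(A₂B)³·P(B₂)² / P(PQ₂) = (12.4)³·(0.245)² / (0.0392) = 2920
ΔG = RT ln(Qₚ/Kₚ) = (8.314 J mol⁻¹ K⁻¹)(800 K) × ln(2920/219)
   = (6.651 kJ/mol)(2.590) = 17.2 kJ/mol
ΔG > 0, so the forward reaction is non-spontaneous (proceeds in reverse).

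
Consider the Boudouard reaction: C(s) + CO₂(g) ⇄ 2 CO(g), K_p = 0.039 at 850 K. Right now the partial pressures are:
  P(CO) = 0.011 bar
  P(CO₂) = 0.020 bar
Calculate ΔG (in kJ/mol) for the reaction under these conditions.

(C is a pure solid — omitted from Q_p.)
Q_p = P(CO)² / P(CO₂) = (0.011)² / (0.020) = 0.00605
ΔG = RT ln(Q_p/K_p) = (8.314 J mol⁻¹ K⁻¹)(850 K) × ln(0.00605/0.039)
   = (7.067 kJ/mol)(-1.864) = -13.2 kJ/mol
ΔG < 0, so the forward reaction is spontaneous (proceeds forward).

ΔG = -13.2 kJ/mol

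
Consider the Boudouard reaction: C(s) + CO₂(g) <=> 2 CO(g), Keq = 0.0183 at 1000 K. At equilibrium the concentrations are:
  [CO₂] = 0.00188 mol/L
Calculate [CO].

(C is a pure solid — omitted from Keq.)
At equilibrium, Keq = [CO]² / [CO₂] = 0.0183.
([CO])² / (0.00188) = 0.0183
[CO]² = 3.44e-5 ⇒ [CO] = 0.00587 mol/L

[CO] = 0.00587 mol/L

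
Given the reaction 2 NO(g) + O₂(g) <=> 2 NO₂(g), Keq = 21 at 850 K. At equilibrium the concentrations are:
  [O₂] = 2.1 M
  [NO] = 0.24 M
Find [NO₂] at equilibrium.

[NO₂] = 1.6 M

At equilibrium, Keq = [NO₂]² / ([NO]²·[O₂]) = 21.
([NO₂])² / ((0.24)²·(2.1)) = 21
[NO₂]² = 2.54 ⇒ [NO₂] = 1.6 M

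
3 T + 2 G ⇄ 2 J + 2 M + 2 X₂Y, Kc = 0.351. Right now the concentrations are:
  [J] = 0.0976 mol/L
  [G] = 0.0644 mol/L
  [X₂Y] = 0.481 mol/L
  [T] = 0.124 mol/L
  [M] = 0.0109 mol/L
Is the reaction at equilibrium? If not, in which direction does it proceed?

Qc = [J]²·[M]²·[X₂Y]² / ([T]³·[G]²) = (0.0976)²·(0.0109)²·(0.481)² / ((0.124)³·(0.0644)²) = 0.0331
Qc = 0.0331 < Kc = 0.351, so the forward reaction proceeds.

toward products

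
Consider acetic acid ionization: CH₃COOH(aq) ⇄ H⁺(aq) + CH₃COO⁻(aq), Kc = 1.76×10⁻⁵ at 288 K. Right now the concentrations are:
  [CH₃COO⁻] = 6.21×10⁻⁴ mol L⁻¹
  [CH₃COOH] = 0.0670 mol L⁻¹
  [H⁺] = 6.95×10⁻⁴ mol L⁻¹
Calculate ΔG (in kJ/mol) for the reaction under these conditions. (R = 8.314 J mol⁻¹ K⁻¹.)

Qc = [H⁺]·[CH₃COO⁻] / [CH₃COOH] = (6.95×10⁻⁴)·(6.21×10⁻⁴) / (0.0670) = 6.44×10⁻⁶
ΔG = RT ln(Qc/Kc) = (8.314 J mol⁻¹ K⁻¹)(288 K) × ln(6.44×10⁻⁶/1.76×10⁻⁵)
   = (2.394 kJ/mol)(-1.005) = -2.41 kJ/mol
ΔG < 0, so the forward reaction is spontaneous (proceeds forward).

ΔG = -2.41 kJ/mol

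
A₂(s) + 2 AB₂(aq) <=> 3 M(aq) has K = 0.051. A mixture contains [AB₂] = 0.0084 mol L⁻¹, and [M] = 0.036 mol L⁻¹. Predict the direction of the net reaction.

(A₂ is a pure solid — omitted from Q.)
Q = [M]³ / [AB₂]² = (0.036)³ / (0.0084)² = 0.66
Q = 0.66 > K = 0.051, so the reverse reaction proceeds.

reverse (toward reactants)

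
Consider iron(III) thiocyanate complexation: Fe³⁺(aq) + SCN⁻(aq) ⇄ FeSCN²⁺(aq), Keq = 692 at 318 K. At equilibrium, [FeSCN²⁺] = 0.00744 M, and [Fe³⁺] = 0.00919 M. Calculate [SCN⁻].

At equilibrium, Keq = [FeSCN²⁺] / ([Fe³⁺]·[SCN⁻]) = 692.
(0.00744) / ((0.00919)·([SCN⁻])) = 692
[SCN⁻] = 0.00117 M

[SCN⁻] = 0.00117 M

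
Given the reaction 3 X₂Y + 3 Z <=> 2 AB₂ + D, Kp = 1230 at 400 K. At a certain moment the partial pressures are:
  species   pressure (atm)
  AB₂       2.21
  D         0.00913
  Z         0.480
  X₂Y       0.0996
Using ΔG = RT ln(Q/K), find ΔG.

ΔG = -3.67 kJ/mol

Qp = P(AB₂)²·P(D) / (P(X₂Y)³·P(Z)³) = (2.21)²·(0.00913) / ((0.0996)³·(0.480)³) = 408
ΔG = RT ln(Qp/Kp) = (8.314 J mol⁻¹ K⁻¹)(400 K) × ln(408/1230)
   = (3.326 kJ/mol)(-1.104) = -3.67 kJ/mol
ΔG < 0, so the forward reaction is spontaneous (proceeds forward).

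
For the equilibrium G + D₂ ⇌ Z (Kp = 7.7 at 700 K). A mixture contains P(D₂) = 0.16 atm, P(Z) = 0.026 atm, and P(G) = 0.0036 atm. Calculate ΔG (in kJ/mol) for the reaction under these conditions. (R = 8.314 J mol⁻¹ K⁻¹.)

ΔG = 10.3 kJ/mol

Qp = P(Z) / (P(G)·P(D₂)) = (0.026) / ((0.0036)·(0.16)) = 45.1
ΔG = RT ln(Qp/Kp) = (8.314 J mol⁻¹ K⁻¹)(700 K) × ln(45.1/7.7)
   = (5.820 kJ/mol)(1.768) = 10.3 kJ/mol
ΔG > 0, so the forward reaction is non-spontaneous (proceeds in reverse).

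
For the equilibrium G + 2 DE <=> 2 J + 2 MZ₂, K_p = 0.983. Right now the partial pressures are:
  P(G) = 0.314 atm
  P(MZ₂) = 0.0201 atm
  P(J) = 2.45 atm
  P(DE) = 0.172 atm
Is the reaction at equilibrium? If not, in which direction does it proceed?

Q_p = P(J)²·P(MZ₂)² / (P(G)·P(DE)²) = (2.45)²·(0.0201)² / ((0.314)·(0.172)²) = 0.261
Q_p = 0.261 < K_p = 0.983, so the forward reaction proceeds.

toward products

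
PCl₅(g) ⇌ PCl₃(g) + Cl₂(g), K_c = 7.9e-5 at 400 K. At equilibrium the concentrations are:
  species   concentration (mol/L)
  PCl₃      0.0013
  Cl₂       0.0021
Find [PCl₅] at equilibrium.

[PCl₅] = 0.035 mol/L

At equilibrium, K_c = [PCl₃]·[Cl₂] / [PCl₅] = 7.9e-5.
(0.0013)·(0.0021) / ([PCl₅]) = 7.9e-5
[PCl₅] = 0.0346 = 0.035 mol/L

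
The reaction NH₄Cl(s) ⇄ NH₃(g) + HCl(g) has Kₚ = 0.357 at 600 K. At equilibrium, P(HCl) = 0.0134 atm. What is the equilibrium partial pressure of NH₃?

P(NH₃) = 26.6 atm

(NH₄Cl is a pure solid — omitted from Kₚ.)
At equilibrium, Kₚ = P(NH₃)·P(HCl) = 0.357.
(P(NH₃))·(0.0134) = 0.357
P(NH₃) = 26.6 atm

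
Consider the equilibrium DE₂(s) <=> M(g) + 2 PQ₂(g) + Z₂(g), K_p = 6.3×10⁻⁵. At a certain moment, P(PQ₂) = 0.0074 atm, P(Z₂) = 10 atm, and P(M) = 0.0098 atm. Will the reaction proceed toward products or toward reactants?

(DE₂ is a pure solid — omitted from Q_p.)
Q_p = P(M)·P(PQ₂)²·P(Z₂) = (0.0098)·(0.0074)²·(10) = 5.4×10⁻⁶
Q_p = 5.4×10⁻⁶ < K_p = 6.3×10⁻⁵, so the forward reaction proceeds.

in the forward direction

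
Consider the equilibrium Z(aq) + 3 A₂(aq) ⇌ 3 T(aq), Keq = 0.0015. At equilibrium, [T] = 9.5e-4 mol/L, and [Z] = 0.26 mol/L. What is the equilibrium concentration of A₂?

[A₂] = 0.013 mol/L

At equilibrium, Keq = [T]³ / ([Z]·[A₂]³) = 0.0015.
(9.5e-4)³ / ((0.26)·([A₂])³) = 0.0015
[A₂]³ = 2.20e-6 ⇒ [A₂] = 0.013 mol/L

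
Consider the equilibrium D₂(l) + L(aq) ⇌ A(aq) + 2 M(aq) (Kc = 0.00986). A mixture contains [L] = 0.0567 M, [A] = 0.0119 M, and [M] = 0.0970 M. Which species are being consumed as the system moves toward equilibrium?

D₂, L (reactants)

(D₂ is a pure liquid — omitted from Qc.)
Qc = [A]·[M]² / [L] = (0.0119)·(0.0970)² / (0.0567) = 0.00197
Qc = 0.00197 < Kc = 0.00986: net forward reaction.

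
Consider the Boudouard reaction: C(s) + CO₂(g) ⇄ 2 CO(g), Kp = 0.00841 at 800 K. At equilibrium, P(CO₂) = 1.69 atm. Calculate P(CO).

(C is a pure solid — omitted from Kp.)
At equilibrium, Kp = P(CO)² / P(CO₂) = 0.00841.
(P(CO))² / (1.69) = 0.00841
P(CO)² = 0.0142 ⇒ P(CO) = 0.119 atm

P(CO) = 0.119 atm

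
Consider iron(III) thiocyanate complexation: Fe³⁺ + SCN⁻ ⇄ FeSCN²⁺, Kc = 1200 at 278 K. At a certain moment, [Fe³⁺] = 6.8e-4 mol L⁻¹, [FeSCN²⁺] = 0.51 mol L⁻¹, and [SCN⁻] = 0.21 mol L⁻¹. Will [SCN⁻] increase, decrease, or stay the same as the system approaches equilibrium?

increase

Qc = [FeSCN²⁺] / ([Fe³⁺]·[SCN⁻]) = (0.51) / ((6.8e-4)·(0.21)) = 3600
Qc = 3600 > Kc = 1200: net reverse reaction.
SCN⁻ is a reactant, so it increases.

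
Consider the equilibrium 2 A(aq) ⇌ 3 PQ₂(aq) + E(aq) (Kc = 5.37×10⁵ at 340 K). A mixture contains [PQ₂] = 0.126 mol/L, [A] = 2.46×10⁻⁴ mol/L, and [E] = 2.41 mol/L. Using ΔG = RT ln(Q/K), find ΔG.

Qc = [PQ₂]³·[E] / [A]² = (0.126)³·(2.41) / (2.46×10⁻⁴)² = 79700
ΔG = RT ln(Qc/Kc) = (8.314 J mol⁻¹ K⁻¹)(340 K) × ln(79700/5.37×10⁵)
   = (2.827 kJ/mol)(-1.908) = -5.39 kJ/mol
ΔG < 0, so the forward reaction is spontaneous (proceeds forward).

ΔG = -5.39 kJ/mol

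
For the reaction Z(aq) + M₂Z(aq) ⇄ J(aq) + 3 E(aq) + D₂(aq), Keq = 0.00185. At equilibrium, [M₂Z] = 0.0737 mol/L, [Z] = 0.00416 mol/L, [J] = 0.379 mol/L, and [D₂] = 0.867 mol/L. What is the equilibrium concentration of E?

At equilibrium, Keq = [J]·[E]³·[D₂] / ([Z]·[M₂Z]) = 0.00185.
(0.379)·([E])³·(0.867) / ((0.00416)·(0.0737)) = 0.00185
[E]³ = 1.73×10⁻⁶ ⇒ [E] = 0.0120 mol/L

[E] = 0.0120 mol/L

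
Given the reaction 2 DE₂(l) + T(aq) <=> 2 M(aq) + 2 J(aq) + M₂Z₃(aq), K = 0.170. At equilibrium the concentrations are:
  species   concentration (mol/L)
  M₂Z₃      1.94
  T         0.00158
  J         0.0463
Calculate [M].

[M] = 0.254 mol/L

(DE₂ is a pure liquid — omitted from K.)
At equilibrium, K = [M]²·[J]²·[M₂Z₃] / [T] = 0.170.
([M])²·(0.0463)²·(1.94) / (0.00158) = 0.170
[M]² = 0.0646 ⇒ [M] = 0.254 mol/L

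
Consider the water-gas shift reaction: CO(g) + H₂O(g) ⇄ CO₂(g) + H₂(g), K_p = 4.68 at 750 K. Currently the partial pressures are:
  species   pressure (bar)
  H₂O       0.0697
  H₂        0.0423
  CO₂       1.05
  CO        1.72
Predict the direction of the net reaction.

Q_p = P(CO₂)·P(H₂) / (P(CO)·P(H₂O)) = (1.05)·(0.0423) / ((1.72)·(0.0697)) = 0.370
Q_p = 0.370 < K_p = 4.68, so the forward reaction proceeds.

in the forward direction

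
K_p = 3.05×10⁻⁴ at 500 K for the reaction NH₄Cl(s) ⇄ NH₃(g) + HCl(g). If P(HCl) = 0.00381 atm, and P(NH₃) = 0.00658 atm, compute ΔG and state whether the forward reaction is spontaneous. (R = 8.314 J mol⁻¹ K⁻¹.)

ΔG = -10.4 kJ/mol; the forward reaction is spontaneous

(NH₄Cl is a pure solid — omitted from Q_p.)
Q_p = P(NH₃)·P(HCl) = (0.00658)·(0.00381) = 2.51×10⁻⁵
ΔG = RT ln(Q_p/K_p) = (8.314 J mol⁻¹ K⁻¹)(500 K) × ln(2.51×10⁻⁵/3.05×10⁻⁴)
   = (4.157 kJ/mol)(-2.497) = -10.4 kJ/mol
ΔG < 0, so the forward reaction is spontaneous (proceeds forward).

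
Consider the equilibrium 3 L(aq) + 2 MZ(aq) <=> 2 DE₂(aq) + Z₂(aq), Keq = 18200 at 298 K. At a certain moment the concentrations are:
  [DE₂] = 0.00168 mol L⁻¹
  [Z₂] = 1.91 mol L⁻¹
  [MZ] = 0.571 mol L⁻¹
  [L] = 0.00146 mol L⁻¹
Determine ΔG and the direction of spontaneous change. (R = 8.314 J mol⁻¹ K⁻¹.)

ΔG = -3.05 kJ/mol; the forward reaction is spontaneous

Q = [DE₂]²·[Z₂] / ([L]³·[MZ]²) = (0.00168)²·(1.91) / ((0.00146)³·(0.571)²) = 5310
ΔG = RT ln(Q/Keq) = (8.314 J mol⁻¹ K⁻¹)(298 K) × ln(5310/18200)
   = (2.478 kJ/mol)(-1.232) = -3.05 kJ/mol
ΔG < 0, so the forward reaction is spontaneous (proceeds forward).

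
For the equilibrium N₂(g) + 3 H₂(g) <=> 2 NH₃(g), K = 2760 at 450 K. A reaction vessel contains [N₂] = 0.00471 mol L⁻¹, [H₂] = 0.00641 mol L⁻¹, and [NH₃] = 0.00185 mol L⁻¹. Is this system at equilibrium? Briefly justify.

yes, at equilibrium

Q = [NH₃]² / ([N₂]·[H₂]³) = (0.00185)² / ((0.00471)·(0.00641)³) = 2760
Q = 2760 = K; the system is at equilibrium.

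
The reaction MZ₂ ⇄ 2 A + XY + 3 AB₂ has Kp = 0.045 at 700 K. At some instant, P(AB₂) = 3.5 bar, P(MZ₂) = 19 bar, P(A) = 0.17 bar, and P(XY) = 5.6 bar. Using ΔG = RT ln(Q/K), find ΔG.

Qp = P(A)²·P(XY)·P(AB₂)³ / P(MZ₂) = (0.17)²·(5.6)·(3.5)³ / (19) = 0.365
ΔG = RT ln(Qp/Kp) = (8.314 J mol⁻¹ K⁻¹)(700 K) × ln(0.365/0.045)
   = (5.820 kJ/mol)(2.093) = 12.2 kJ/mol
ΔG > 0, so the forward reaction is non-spontaneous (proceeds in reverse).

ΔG = 12.2 kJ/mol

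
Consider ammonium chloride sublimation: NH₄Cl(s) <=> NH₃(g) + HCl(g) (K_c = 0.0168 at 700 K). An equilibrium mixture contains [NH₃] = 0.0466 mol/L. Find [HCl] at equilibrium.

[HCl] = 0.361 mol/L

(NH₄Cl is a pure solid — omitted from K_c.)
At equilibrium, K_c = [NH₃]·[HCl] = 0.0168.
(0.0466)·([HCl]) = 0.0168
[HCl] = 0.361 mol/L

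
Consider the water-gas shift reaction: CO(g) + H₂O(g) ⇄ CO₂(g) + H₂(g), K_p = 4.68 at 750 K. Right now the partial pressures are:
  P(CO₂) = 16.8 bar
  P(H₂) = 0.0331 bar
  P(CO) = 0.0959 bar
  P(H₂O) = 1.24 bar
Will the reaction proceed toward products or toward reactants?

Q_p = P(CO₂)·P(H₂) / (P(CO)·P(H₂O)) = (16.8)·(0.0331) / ((0.0959)·(1.24)) = 4.68
Q_p = 4.68 = K_p, so the system is already at equilibrium.

at equilibrium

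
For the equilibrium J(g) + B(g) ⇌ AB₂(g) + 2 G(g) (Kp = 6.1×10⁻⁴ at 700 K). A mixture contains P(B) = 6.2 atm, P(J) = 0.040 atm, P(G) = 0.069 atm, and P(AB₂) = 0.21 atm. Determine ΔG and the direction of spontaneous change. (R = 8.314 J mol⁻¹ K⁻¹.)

Qp = P(AB₂)·P(G)² / (P(J)·P(B)) = (0.21)·(0.069)² / ((0.040)·(6.2)) = 0.00403
ΔG = RT ln(Qp/Kp) = (8.314 J mol⁻¹ K⁻¹)(700 K) × ln(0.00403/6.1×10⁻⁴)
   = (5.820 kJ/mol)(1.888) = 11.0 kJ/mol
ΔG > 0, so the forward reaction is non-spontaneous (proceeds in reverse).

ΔG = 11.0 kJ/mol; the forward reaction is non-spontaneous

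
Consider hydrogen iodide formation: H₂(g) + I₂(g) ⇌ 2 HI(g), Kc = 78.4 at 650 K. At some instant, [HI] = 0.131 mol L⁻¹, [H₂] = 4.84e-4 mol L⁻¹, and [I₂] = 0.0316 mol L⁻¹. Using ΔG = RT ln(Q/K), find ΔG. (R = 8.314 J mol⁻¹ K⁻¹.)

Qc = [HI]² / ([H₂]·[I₂]) = (0.131)² / ((4.84e-4)·(0.0316)) = 1120
ΔG = RT ln(Qc/Kc) = (8.314 J mol⁻¹ K⁻¹)(650 K) × ln(1120/78.4)
   = (5.404 kJ/mol)(2.659) = 14.4 kJ/mol
ΔG > 0, so the forward reaction is non-spontaneous (proceeds in reverse).

ΔG = 14.4 kJ/mol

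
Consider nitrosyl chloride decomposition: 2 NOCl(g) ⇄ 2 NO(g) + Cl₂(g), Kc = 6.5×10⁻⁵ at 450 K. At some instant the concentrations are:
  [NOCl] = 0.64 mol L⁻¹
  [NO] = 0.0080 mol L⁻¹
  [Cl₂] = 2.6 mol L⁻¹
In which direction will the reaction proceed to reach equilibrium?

to the left

Qc = [NO]²·[Cl₂] / [NOCl]² = (0.0080)²·(2.6) / (0.64)² = 4.1×10⁻⁴
Qc = 4.1×10⁻⁴ > Kc = 6.5×10⁻⁵, so the reverse reaction proceeds.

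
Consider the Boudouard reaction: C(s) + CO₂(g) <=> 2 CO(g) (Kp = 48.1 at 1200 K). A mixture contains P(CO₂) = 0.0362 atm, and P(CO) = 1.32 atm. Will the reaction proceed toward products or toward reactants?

at equilibrium

(C is a pure solid — omitted from Qp.)
Qp = P(CO)² / P(CO₂) = (1.32)² / (0.0362) = 48.1
Qp = 48.1 = Kp, so the system is already at equilibrium.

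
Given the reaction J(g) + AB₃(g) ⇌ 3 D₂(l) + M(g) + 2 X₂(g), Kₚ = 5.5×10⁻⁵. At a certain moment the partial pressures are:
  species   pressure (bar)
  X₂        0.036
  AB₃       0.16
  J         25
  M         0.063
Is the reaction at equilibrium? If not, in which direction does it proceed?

(D₂ is a pure liquid — omitted from Qₚ.)
Qₚ = P(M)·P(X₂)² / (P(J)·P(AB₃)) = (0.063)·(0.036)² / ((25)·(0.16)) = 2.0×10⁻⁵
Qₚ = 2.0×10⁻⁵ < Kₚ = 5.5×10⁻⁵, so the forward reaction proceeds.

to the right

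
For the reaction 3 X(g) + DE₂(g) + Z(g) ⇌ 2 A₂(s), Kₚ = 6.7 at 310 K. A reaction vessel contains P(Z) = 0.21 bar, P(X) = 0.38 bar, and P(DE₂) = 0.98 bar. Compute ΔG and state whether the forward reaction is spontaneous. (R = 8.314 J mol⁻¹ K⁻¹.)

ΔG = 6.65 kJ/mol; the forward reaction is non-spontaneous

(A₂ is a pure solid — omitted from Qₚ.)
Qₚ = 1 / (P(X)³·P(DE₂)·P(Z)) = 1 / ((0.38)³·(0.98)·(0.21)) = 88.6
ΔG = RT ln(Qₚ/Kₚ) = (8.314 J mol⁻¹ K⁻¹)(310 K) × ln(88.6/6.7)
   = (2.577 kJ/mol)(2.582) = 6.65 kJ/mol
ΔG > 0, so the forward reaction is non-spontaneous (proceeds in reverse).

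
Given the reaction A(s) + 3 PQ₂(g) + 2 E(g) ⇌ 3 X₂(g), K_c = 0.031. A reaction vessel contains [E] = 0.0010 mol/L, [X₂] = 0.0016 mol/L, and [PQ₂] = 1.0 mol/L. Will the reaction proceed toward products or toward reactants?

in the forward direction

(A is a pure solid — omitted from Q_c.)
Q_c = [X₂]³ / ([PQ₂]³·[E]²) = (0.0016)³ / ((1.0)³·(0.0010)²) = 0.0041
Q_c = 0.0041 < K_c = 0.031, so the forward reaction proceeds.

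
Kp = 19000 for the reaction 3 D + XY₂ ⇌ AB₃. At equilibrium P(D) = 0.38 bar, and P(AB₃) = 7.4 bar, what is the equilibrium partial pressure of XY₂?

At equilibrium, Kp = P(AB₃) / (P(D)³·P(XY₂)) = 19000.
(7.4) / ((0.38)³·(P(XY₂))) = 19000
P(XY₂) = 0.00710 = 0.0071 bar

P(XY₂) = 0.0071 bar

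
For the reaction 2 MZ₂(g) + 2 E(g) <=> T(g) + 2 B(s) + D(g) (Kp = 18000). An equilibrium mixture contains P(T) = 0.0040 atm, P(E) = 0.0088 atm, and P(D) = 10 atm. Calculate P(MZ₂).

P(MZ₂) = 0.17 atm

(B is a pure solid — omitted from Kp.)
At equilibrium, Kp = P(T)·P(D) / (P(MZ₂)²·P(E)²) = 18000.
(0.0040)·(10) / ((P(MZ₂))²·(0.0088)²) = 18000
P(MZ₂)² = 0.0287 ⇒ P(MZ₂) = 0.17 atm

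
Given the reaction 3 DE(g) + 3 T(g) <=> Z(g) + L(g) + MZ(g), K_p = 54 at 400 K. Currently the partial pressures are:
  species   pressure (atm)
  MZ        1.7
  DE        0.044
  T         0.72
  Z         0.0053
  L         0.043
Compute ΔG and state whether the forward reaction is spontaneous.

Q_p = P(Z)·P(L)·P(MZ) / (P(DE)³·P(T)³) = (0.0053)·(0.043)·(1.7) / ((0.044)³·(0.72)³) = 12.2
ΔG = RT ln(Q_p/K_p) = (8.314 J mol⁻¹ K⁻¹)(400 K) × ln(12.2/54)
   = (3.326 kJ/mol)(-1.488) = -4.95 kJ/mol
ΔG < 0, so the forward reaction is spontaneous (proceeds forward).

ΔG = -4.95 kJ/mol; the forward reaction is spontaneous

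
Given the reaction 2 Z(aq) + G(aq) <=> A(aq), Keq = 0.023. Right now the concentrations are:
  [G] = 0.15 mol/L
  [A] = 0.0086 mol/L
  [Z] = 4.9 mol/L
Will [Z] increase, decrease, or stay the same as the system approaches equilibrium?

decrease

Q = [A] / ([Z]²·[G]) = (0.0086) / ((4.9)²·(0.15)) = 0.0024
Q = 0.0024 < Keq = 0.023: net forward reaction.
Z is a reactant, so it decreases.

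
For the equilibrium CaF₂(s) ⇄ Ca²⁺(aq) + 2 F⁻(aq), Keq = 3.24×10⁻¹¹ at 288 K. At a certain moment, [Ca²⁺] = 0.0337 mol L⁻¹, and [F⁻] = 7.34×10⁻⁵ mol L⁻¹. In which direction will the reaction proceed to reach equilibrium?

toward reactants

(CaF₂ is a pure solid — omitted from Q.)
Q = [Ca²⁺]·[F⁻]² = (0.0337)·(7.34×10⁻⁵)² = 1.82×10⁻¹⁰
Q = 1.82×10⁻¹⁰ > Keq = 3.24×10⁻¹¹, so the reverse reaction proceeds.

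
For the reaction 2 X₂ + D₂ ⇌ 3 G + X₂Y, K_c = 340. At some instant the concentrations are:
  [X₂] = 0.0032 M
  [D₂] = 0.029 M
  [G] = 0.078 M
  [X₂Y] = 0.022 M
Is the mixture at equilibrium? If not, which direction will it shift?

Q_c = [G]³·[X₂Y] / ([X₂]²·[D₂]) = (0.078)³·(0.022) / ((0.0032)²·(0.029)) = 35
Q_c = 35 < K_c = 340: net forward reaction.

no; Q < K, reaction proceeds forward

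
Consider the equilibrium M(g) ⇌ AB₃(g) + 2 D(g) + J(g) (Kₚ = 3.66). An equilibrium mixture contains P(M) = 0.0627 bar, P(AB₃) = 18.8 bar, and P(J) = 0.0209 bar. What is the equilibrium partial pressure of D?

At equilibrium, Kₚ = P(AB₃)·P(D)²·P(J) / P(M) = 3.66.
(18.8)·(P(D))²·(0.0209) / (0.0627) = 3.66
P(D)² = 0.584 ⇒ P(D) = 0.764 bar

P(D) = 0.764 bar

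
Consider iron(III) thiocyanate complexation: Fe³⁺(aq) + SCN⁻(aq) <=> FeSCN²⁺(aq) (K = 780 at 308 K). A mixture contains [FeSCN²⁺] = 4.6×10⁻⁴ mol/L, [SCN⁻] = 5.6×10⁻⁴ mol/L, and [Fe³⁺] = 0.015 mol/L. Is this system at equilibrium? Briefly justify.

Q = [FeSCN²⁺] / ([Fe³⁺]·[SCN⁻]) = (4.6×10⁻⁴) / ((0.015)·(5.6×10⁻⁴)) = 55
Q = 55 < K = 780: net forward reaction.

no; Q < K, reaction proceeds forward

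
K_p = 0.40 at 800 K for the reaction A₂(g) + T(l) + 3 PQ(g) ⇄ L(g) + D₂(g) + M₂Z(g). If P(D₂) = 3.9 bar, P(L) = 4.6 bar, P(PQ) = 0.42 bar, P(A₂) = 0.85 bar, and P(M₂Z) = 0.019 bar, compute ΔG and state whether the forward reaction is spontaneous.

ΔG = 17.3 kJ/mol; the forward reaction is non-spontaneous

(T is a pure liquid — omitted from Q_p.)
Q_p = P(L)·P(D₂)·P(M₂Z) / (P(A₂)·P(PQ)³) = (4.6)·(3.9)·(0.019) / ((0.85)·(0.42)³) = 5.41
ΔG = RT ln(Q_p/K_p) = (8.314 J mol⁻¹ K⁻¹)(800 K) × ln(5.41/0.40)
   = (6.651 kJ/mol)(2.605) = 17.3 kJ/mol
ΔG > 0, so the forward reaction is non-spontaneous (proceeds in reverse).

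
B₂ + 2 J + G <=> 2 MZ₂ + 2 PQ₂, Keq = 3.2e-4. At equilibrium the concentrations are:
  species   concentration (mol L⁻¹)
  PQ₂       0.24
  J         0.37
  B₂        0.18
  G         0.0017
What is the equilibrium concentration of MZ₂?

[MZ₂] = 4.8e-4 mol L⁻¹

At equilibrium, Keq = [MZ₂]²·[PQ₂]² / ([B₂]·[J]²·[G]) = 3.2e-4.
([MZ₂])²·(0.24)² / ((0.18)·(0.37)²·(0.0017)) = 3.2e-4
[MZ₂]² = 2.33e-7 ⇒ [MZ₂] = 4.8e-4 mol L⁻¹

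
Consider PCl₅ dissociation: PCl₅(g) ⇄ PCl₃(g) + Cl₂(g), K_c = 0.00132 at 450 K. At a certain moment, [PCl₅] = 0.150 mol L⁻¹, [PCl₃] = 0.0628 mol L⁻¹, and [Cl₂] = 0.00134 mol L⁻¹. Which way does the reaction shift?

to the right

Q_c = [PCl₃]·[Cl₂] / [PCl₅] = (0.0628)·(0.00134) / (0.150) = 5.61×10⁻⁴
Q_c = 5.61×10⁻⁴ < K_c = 0.00132, so the forward reaction proceeds.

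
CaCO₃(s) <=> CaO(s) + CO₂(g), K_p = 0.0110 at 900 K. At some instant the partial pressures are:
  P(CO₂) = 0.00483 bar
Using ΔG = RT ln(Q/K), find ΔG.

ΔG = -6.16 kJ/mol

(CaCO₃, CaO are pure solids — omitted from Q_p.)
Q_p = P(CO₂) = 0.00483
ΔG = RT ln(Q_p/K_p) = (8.314 J mol⁻¹ K⁻¹)(900 K) × ln(0.00483/0.0110)
   = (7.483 kJ/mol)(-0.8230) = -6.16 kJ/mol
ΔG < 0, so the forward reaction is spontaneous (proceeds forward).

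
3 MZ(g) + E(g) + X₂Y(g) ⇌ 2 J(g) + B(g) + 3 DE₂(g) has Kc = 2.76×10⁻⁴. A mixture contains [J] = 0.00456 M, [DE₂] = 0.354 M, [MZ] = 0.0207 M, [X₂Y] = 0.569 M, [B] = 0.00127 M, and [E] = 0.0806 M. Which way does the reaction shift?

Qc = [J]²·[B]·[DE₂]³ / ([MZ]³·[E]·[X₂Y]) = (0.00456)²·(0.00127)·(0.354)³ / ((0.0207)³·(0.0806)·(0.569)) = 0.00288
Qc = 0.00288 > Kc = 2.76×10⁻⁴, so the reverse reaction proceeds.

reverse (toward reactants)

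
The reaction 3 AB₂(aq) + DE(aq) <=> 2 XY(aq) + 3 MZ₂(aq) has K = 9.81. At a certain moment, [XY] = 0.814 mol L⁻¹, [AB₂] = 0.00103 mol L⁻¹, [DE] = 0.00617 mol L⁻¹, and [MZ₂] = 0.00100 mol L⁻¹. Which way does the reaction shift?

Q = [XY]²·[MZ₂]³ / ([AB₂]³·[DE]) = (0.814)²·(0.00100)³ / ((0.00103)³·(0.00617)) = 98.3
Q = 98.3 > K = 9.81, so the reverse reaction proceeds.

to the left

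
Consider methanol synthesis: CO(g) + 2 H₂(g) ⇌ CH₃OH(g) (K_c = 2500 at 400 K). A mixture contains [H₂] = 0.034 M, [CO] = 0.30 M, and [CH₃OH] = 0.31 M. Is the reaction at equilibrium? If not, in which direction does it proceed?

forward (toward products)

Q_c = [CH₃OH] / ([CO]·[H₂]²) = (0.31) / ((0.30)·(0.034)²) = 890
Q_c = 890 < K_c = 2500, so the forward reaction proceeds.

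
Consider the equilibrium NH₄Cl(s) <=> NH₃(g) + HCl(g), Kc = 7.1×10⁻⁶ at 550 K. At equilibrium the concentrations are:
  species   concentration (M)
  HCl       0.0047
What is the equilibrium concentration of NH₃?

[NH₃] = 0.0015 M

(NH₄Cl is a pure solid — omitted from Kc.)
At equilibrium, Kc = [NH₃]·[HCl] = 7.1×10⁻⁶.
([NH₃])·(0.0047) = 7.1×10⁻⁶
[NH₃] = 0.00151 = 0.0015 M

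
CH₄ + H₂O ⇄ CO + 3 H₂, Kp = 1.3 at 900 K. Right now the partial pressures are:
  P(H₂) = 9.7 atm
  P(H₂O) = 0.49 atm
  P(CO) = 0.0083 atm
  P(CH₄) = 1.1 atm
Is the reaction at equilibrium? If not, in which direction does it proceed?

in the reverse direction

Qp = P(CO)·P(H₂)³ / (P(CH₄)·P(H₂O)) = (0.0083)·(9.7)³ / ((1.1)·(0.49)) = 14
Qp = 14 > Kp = 1.3, so the reverse reaction proceeds.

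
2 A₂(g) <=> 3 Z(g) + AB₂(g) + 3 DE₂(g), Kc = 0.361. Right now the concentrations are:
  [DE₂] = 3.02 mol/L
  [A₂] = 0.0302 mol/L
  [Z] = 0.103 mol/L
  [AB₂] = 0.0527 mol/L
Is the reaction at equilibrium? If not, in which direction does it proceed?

Qc = [Z]³·[AB₂]·[DE₂]³ / [A₂]² = (0.103)³·(0.0527)·(3.02)³ / (0.0302)² = 1.74
Qc = 1.74 > Kc = 0.361, so the reverse reaction proceeds.

to the left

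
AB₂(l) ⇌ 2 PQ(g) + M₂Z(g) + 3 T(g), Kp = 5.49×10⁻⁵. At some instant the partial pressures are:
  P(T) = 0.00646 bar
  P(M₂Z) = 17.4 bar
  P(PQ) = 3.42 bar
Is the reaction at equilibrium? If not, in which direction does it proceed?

no net change (already at equilibrium)

(AB₂ is a pure liquid — omitted from Qp.)
Qp = P(PQ)²·P(M₂Z)·P(T)³ = (3.42)²·(17.4)·(0.00646)³ = 5.49×10⁻⁵
Qp = 5.49×10⁻⁵ = Kp, so the system is already at equilibrium.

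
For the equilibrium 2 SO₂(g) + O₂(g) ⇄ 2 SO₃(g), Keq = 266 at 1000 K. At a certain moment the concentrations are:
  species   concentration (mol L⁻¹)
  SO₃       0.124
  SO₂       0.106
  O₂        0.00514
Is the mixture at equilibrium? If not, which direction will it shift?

yes, at equilibrium

Q = [SO₃]² / ([SO₂]²·[O₂]) = (0.124)² / ((0.106)²·(0.00514)) = 266
Q = 266 = Keq; the system is at equilibrium.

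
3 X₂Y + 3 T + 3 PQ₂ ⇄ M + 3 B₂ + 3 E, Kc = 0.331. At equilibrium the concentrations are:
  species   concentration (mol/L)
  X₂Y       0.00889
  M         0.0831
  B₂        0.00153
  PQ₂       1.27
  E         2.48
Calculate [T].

[T] = 0.212 mol/L

At equilibrium, Kc = [M]·[B₂]³·[E]³ / ([X₂Y]³·[T]³·[PQ₂]³) = 0.331.
(0.0831)·(0.00153)³·(2.48)³ / ((0.00889)³·([T])³·(1.27)³) = 0.331
[T]³ = 0.00953 ⇒ [T] = 0.212 mol/L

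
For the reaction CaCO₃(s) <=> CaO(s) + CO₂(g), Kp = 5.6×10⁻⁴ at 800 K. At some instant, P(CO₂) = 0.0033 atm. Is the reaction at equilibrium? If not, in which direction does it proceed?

toward reactants

(CaCO₃, CaO are pure solids — omitted from Qp.)
Qp = P(CO₂) = 0.0033
Qp = 0.0033 > Kp = 5.6×10⁻⁴, so the reverse reaction proceeds.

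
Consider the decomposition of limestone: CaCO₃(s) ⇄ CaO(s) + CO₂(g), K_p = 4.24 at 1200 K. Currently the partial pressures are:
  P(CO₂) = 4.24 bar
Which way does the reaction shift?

at equilibrium

(CaCO₃, CaO are pure solids — omitted from Q_p.)
Q_p = P(CO₂) = 4.24
Q_p = 4.24 = K_p, so the system is already at equilibrium.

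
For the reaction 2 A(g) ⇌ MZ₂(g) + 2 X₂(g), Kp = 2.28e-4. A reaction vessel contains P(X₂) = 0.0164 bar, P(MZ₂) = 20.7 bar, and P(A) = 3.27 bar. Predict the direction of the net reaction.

toward reactants

Qp = P(MZ₂)·P(X₂)² / P(A)² = (20.7)·(0.0164)² / (3.27)² = 5.21e-4
Qp = 5.21e-4 > Kp = 2.28e-4, so the reverse reaction proceeds.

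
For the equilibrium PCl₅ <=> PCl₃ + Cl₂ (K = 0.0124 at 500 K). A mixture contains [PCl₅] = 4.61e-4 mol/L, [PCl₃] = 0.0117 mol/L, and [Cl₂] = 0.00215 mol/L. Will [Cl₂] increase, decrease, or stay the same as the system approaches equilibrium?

decrease

Q = [PCl₃]·[Cl₂] / [PCl₅] = (0.0117)·(0.00215) / (4.61e-4) = 0.0546
Q = 0.0546 > K = 0.0124: net reverse reaction.
Cl₂ is a product, so it decreases.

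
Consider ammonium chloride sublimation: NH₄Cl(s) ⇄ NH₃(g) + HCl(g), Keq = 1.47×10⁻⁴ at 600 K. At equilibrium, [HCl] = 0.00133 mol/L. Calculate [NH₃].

(NH₄Cl is a pure solid — omitted from Keq.)
At equilibrium, Keq = [NH₃]·[HCl] = 1.47×10⁻⁴.
([NH₃])·(0.00133) = 1.47×10⁻⁴
[NH₃] = 0.111 mol/L

[NH₃] = 0.111 mol/L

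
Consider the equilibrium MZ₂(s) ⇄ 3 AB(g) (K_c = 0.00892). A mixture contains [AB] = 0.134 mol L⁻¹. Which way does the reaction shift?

(MZ₂ is a pure solid — omitted from Q_c.)
Q_c = [AB]³ = (0.134)³ = 0.00241
Q_c = 0.00241 < K_c = 0.00892, so the forward reaction proceeds.

toward products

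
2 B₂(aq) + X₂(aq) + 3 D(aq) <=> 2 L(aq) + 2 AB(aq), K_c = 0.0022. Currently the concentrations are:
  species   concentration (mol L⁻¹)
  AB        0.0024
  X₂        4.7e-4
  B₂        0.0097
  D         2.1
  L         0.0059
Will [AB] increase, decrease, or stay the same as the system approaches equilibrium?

Q_c = [L]²·[AB]² / ([B₂]²·[X₂]·[D]³) = (0.0059)²·(0.0024)² / ((0.0097)²·(4.7e-4)·(2.1)³) = 4.9e-4
Q_c = 4.9e-4 < K_c = 0.0022: net forward reaction.
AB is a product, so it increases.

increase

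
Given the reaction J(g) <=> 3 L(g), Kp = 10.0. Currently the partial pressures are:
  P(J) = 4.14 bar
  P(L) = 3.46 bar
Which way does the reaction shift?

no net change (already at equilibrium)

Qp = P(L)³ / P(J) = (3.46)³ / (4.14) = 10.0
Qp = 10.0 = Kp, so the system is already at equilibrium.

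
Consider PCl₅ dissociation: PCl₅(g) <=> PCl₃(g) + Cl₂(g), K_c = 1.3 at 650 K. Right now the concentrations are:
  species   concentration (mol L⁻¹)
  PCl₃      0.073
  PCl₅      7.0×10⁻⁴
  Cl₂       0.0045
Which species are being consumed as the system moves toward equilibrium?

PCl₅ (reactants)

Q_c = [PCl₃]·[Cl₂] / [PCl₅] = (0.073)·(0.0045) / (7.0×10⁻⁴) = 0.47
Q_c = 0.47 < K_c = 1.3: net forward reaction.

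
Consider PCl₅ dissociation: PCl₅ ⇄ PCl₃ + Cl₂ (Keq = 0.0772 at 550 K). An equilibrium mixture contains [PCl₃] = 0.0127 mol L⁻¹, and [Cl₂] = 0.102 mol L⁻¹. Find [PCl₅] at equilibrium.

At equilibrium, Keq = [PCl₃]·[Cl₂] / [PCl₅] = 0.0772.
(0.0127)·(0.102) / ([PCl₅]) = 0.0772
[PCl₅] = 0.0168 mol L⁻¹

[PCl₅] = 0.0168 mol L⁻¹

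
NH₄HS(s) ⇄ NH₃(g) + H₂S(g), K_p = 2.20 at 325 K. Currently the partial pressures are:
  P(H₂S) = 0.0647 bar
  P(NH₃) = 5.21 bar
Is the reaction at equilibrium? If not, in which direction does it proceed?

(NH₄HS is a pure solid — omitted from Q_p.)
Q_p = P(NH₃)·P(H₂S) = (5.21)·(0.0647) = 0.337
Q_p = 0.337 < K_p = 2.20, so the forward reaction proceeds.

to the right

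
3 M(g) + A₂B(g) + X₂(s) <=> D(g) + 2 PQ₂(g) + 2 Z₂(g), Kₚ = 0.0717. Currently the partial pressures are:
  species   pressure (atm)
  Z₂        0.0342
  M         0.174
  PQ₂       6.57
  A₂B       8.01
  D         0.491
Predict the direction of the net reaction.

(X₂ is a pure solid — omitted from Qₚ.)
Qₚ = P(D)·P(PQ₂)²·P(Z₂)² / (P(M)³·P(A₂B)) = (0.491)·(6.57)²·(0.0342)² / ((0.174)³·(8.01)) = 0.587
Qₚ = 0.587 > Kₚ = 0.0717, so the reverse reaction proceeds.

to the left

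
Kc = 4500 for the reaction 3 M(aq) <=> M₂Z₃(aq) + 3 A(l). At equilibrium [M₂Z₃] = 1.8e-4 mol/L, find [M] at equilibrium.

[M] = 0.0034 mol/L

(A is a pure liquid — omitted from Kc.)
At equilibrium, Kc = [M₂Z₃] / [M]³ = 4500.
(1.8e-4) / ([M])³ = 4500
[M]³ = 4.00e-8 ⇒ [M] = 0.0034 mol/L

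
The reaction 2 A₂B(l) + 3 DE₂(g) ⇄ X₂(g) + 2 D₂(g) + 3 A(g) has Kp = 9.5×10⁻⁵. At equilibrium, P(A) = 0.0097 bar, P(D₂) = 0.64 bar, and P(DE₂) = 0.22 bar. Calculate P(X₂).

P(X₂) = 2.7 bar

(A₂B is a pure liquid — omitted from Kp.)
At equilibrium, Kp = P(X₂)·P(D₂)²·P(A)³ / P(DE₂)³ = 9.5×10⁻⁵.
(P(X₂))·(0.64)²·(0.0097)³ / (0.22)³ = 9.5×10⁻⁵
P(X₂) = 2.71 = 2.7 bar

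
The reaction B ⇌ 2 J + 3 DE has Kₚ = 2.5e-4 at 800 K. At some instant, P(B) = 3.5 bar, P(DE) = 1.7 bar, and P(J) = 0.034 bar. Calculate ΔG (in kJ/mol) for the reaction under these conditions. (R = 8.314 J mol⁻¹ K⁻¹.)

Qₚ = P(J)²·P(DE)³ / P(B) = (0.034)²·(1.7)³ / (3.5) = 0.00162
ΔG = RT ln(Qₚ/Kₚ) = (8.314 J mol⁻¹ K⁻¹)(800 K) × ln(0.00162/2.5e-4)
   = (6.651 kJ/mol)(1.869) = 12.4 kJ/mol
ΔG > 0, so the forward reaction is non-spontaneous (proceeds in reverse).

ΔG = 12.4 kJ/mol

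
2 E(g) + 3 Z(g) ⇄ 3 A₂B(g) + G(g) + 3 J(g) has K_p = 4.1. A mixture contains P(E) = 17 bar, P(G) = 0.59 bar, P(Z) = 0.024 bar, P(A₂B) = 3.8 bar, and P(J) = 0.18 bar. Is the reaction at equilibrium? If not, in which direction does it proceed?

Q_p = P(A₂B)³·P(G)·P(J)³ / (P(E)²·P(Z)³) = (3.8)³·(0.59)·(0.18)³ / ((17)²·(0.024)³) = 47
Q_p = 47 > K_p = 4.1, so the reverse reaction proceeds.

reverse (toward reactants)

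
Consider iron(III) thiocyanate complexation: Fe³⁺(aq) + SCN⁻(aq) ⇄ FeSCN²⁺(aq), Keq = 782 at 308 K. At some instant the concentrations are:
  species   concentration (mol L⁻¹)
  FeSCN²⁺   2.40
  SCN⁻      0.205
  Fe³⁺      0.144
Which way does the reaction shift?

Q = [FeSCN²⁺] / ([Fe³⁺]·[SCN⁻]) = (2.40) / ((0.144)·(0.205)) = 81.3
Q = 81.3 < Keq = 782, so the forward reaction proceeds.

to the right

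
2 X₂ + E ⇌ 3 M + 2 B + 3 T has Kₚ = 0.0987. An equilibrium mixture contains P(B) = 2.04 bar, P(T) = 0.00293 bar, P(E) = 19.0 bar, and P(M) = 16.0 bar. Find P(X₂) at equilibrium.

At equilibrium, Kₚ = P(M)³·P(B)²·P(T)³ / (P(X₂)²·P(E)) = 0.0987.
(16.0)³·(2.04)²·(0.00293)³ / ((P(X₂))²·(19.0)) = 0.0987
P(X₂)² = 2.29e-4 ⇒ P(X₂) = 0.0151 bar

P(X₂) = 0.0151 bar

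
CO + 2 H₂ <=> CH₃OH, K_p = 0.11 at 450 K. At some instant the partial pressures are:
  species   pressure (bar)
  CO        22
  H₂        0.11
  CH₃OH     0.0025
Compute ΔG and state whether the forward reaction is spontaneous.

ΔG = -9.21 kJ/mol; the forward reaction is spontaneous

Q_p = P(CH₃OH) / (P(CO)·P(H₂)²) = (0.0025) / ((22)·(0.11)²) = 0.00939
ΔG = RT ln(Q_p/K_p) = (8.314 J mol⁻¹ K⁻¹)(450 K) × ln(0.00939/0.11)
   = (3.741 kJ/mol)(-2.461) = -9.21 kJ/mol
ΔG < 0, so the forward reaction is spontaneous (proceeds forward).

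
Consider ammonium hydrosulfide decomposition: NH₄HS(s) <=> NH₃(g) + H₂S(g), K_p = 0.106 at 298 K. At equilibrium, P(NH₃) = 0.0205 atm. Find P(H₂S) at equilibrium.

(NH₄HS is a pure solid — omitted from K_p.)
At equilibrium, K_p = P(NH₃)·P(H₂S) = 0.106.
(0.0205)·(P(H₂S)) = 0.106
P(H₂S) = 5.17 atm

P(H₂S) = 5.17 atm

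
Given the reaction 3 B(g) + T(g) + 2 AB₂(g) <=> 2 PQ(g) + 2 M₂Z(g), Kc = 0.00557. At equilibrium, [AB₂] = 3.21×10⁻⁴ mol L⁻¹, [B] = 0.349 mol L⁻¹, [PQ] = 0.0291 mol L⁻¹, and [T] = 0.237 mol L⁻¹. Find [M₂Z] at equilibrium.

[M₂Z] = 8.26×10⁻⁵ mol L⁻¹

At equilibrium, Kc = [PQ]²·[M₂Z]² / ([B]³·[T]·[AB₂]²) = 0.00557.
(0.0291)²·([M₂Z])² / ((0.349)³·(0.237)·(3.21×10⁻⁴)²) = 0.00557
[M₂Z]² = 6.83×10⁻⁹ ⇒ [M₂Z] = 8.26×10⁻⁵ mol L⁻¹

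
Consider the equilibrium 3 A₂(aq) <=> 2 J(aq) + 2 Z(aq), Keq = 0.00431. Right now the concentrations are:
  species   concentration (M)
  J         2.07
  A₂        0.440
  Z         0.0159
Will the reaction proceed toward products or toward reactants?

in the reverse direction

Q = [J]²·[Z]² / [A₂]³ = (2.07)²·(0.0159)² / (0.440)³ = 0.0127
Q = 0.0127 > Keq = 0.00431, so the reverse reaction proceeds.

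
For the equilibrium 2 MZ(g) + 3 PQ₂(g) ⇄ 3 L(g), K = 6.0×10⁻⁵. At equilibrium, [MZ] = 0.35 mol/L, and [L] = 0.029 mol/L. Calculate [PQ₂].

At equilibrium, K = [L]³ / ([MZ]²·[PQ₂]³) = 6.0×10⁻⁵.
(0.029)³ / ((0.35)²·([PQ₂])³) = 6.0×10⁻⁵
[PQ₂]³ = 3.32 ⇒ [PQ₂] = 1.5 mol/L

[PQ₂] = 1.5 mol/L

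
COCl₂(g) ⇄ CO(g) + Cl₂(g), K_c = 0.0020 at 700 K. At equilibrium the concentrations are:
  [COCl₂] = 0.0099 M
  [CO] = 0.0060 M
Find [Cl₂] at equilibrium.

[Cl₂] = 0.0033 M

At equilibrium, K_c = [CO]·[Cl₂] / [COCl₂] = 0.0020.
(0.0060)·([Cl₂]) / (0.0099) = 0.0020
[Cl₂] = 0.00330 = 0.0033 M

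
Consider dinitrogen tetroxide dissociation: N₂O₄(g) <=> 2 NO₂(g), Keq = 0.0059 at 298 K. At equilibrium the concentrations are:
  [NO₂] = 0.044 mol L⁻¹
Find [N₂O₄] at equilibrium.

At equilibrium, Keq = [NO₂]² / [N₂O₄] = 0.0059.
(0.044)² / ([N₂O₄]) = 0.0059
[N₂O₄] = 0.328 = 0.33 mol L⁻¹

[N₂O₄] = 0.33 mol L⁻¹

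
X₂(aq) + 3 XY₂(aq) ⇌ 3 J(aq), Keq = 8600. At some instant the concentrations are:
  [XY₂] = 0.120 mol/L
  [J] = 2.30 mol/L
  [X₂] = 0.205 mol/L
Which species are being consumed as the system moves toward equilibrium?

Q = [J]³ / ([X₂]·[XY₂]³) = (2.30)³ / ((0.205)·(0.120)³) = 34300
Q = 34300 > Keq = 8600: net reverse reaction.

J (products)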